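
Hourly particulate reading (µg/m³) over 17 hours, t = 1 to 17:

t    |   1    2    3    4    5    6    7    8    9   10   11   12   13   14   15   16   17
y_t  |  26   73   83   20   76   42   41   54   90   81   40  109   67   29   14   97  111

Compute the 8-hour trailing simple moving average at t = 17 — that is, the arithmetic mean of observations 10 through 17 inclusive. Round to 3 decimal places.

68.500

Sum of periods 10–17: 81 + 40 + 109 + 67 + 29 + 14 + 97 + 111 = 548
Divide by 8: 548 / 8 = 68.500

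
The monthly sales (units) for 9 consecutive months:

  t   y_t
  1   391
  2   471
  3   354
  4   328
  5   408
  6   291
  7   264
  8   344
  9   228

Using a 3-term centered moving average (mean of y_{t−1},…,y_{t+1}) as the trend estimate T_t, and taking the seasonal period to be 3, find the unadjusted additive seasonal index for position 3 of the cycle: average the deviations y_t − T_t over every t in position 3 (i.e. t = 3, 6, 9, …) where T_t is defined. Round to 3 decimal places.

Season position 3 occurs at t = 3, 6 (where T_t is defined).
t=3: T_3 = 384.33333; y_3 − T_3 = 354 − 384.33333 = -30.33333
t=6: T_6 = 321.00000; y_6 − T_6 = 291 − 321.00000 = -30.00000
Mean deviation: (-30.33333 + -30.00000) / 2 = -30.167

-30.167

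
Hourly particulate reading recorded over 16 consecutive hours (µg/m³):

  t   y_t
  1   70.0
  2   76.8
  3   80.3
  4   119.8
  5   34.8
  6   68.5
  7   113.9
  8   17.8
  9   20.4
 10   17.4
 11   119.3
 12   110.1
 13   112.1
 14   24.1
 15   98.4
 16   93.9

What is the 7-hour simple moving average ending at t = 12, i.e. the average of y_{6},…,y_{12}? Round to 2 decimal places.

66.77

Sum of periods 6–12: 68.5 + 113.9 + 17.8 + 20.4 + 17.4 + 119.3 + 110.1 = 467.4
Divide by 7: 467.4 / 7 = 66.77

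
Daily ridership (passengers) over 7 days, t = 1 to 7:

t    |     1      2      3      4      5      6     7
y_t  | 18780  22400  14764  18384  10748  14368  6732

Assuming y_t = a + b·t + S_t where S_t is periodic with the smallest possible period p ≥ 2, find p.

2

First differences y_{t+1} − y_t: 3620, -7636, 3620, -7636, 3620, -7636, …
The difference pattern repeats every 2 terms and not for any smaller step, so p = 2.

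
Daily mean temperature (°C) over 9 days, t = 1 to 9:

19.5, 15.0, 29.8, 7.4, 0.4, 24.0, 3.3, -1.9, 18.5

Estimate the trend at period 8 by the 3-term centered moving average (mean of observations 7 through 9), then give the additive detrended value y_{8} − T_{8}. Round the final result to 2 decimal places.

Trend T_8 = (3.3 + (-1.9) + 18.5) / 3 = 19.9/3 = 6.6333
Detrended value: -1.9 − 6.6333 = -8.53

-8.53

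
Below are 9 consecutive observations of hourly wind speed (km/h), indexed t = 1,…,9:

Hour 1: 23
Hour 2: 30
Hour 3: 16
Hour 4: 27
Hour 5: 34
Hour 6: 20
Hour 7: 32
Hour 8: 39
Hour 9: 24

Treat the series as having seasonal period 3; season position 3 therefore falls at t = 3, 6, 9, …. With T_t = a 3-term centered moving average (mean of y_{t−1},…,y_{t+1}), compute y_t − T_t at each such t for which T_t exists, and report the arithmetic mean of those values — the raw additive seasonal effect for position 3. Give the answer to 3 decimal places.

Season position 3 occurs at t = 3, 6 (where T_t is defined).
t=3: T_3 = 24.33333; y_3 − T_3 = 16 − 24.33333 = -8.33333
t=6: T_6 = 28.66667; y_6 − T_6 = 20 − 28.66667 = -8.66667
Mean deviation: (-8.33333 + -8.66667) / 2 = -8.500

-8.500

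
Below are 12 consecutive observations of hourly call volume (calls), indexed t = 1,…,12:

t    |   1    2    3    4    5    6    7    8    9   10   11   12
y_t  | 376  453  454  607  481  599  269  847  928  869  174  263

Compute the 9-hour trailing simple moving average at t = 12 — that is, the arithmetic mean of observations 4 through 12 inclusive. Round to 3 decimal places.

559.667

Sum of periods 4–12: 607 + 481 + 599 + 269 + 847 + 928 + 869 + 174 + 263 = 5037
Divide by 9: 5037 / 9 = 559.667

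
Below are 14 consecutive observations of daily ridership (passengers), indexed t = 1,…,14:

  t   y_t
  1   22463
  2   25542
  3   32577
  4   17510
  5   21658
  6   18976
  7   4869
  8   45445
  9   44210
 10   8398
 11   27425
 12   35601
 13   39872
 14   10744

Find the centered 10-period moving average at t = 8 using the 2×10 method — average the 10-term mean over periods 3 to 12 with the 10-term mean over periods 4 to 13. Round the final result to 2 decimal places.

Sum over 3–12: 32577 + 17510 + 21658 + 18976 + 4869 + 45445 + 44210 + 8398 + 27425 + 35601 = 256669
Sum over 4–13: 17510 + 21658 + 18976 + 4869 + 45445 + 44210 + 8398 + 27425 + 35601 + 39872 = 263964
CMA at t=8 = (256669 + 263964) / (2·10) = 520633 / 20 = 26031.65

26031.65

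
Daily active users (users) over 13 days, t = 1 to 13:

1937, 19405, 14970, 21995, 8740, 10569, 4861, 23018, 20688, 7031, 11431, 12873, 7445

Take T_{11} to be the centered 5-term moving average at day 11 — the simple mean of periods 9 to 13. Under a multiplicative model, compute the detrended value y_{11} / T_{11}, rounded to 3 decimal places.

Trend T_11 = (20688 + 7031 + 11431 + 12873 + 7445) / 5 = 59468/5 = 11893.60000
Ratio to trend: 11431 / 11893.60000 = 0.961

0.961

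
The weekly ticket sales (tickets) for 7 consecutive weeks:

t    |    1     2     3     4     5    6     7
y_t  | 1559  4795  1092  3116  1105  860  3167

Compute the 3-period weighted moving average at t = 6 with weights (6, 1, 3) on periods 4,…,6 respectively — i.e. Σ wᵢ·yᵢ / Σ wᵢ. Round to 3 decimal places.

Weighted sum: 6·3116 + 1·1105 + 3·860 = 18696 + 1105 + 2580 = 22381
Weight total: 6 + 1 + 3 = 10
WMA = 22381 / 10 = 2238.100

2238.100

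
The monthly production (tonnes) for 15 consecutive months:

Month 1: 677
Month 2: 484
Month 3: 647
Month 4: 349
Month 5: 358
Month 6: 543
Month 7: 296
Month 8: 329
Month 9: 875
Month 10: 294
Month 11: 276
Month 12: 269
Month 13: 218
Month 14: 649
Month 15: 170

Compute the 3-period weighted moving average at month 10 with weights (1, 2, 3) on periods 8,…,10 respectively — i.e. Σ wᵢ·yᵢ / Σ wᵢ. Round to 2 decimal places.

Weighted sum: 1·329 + 2·875 + 3·294 = 329 + 1750 + 882 = 2961
Weight total: 1 + 2 + 3 = 6
WMA = 2961 / 6 = 493.50

493.50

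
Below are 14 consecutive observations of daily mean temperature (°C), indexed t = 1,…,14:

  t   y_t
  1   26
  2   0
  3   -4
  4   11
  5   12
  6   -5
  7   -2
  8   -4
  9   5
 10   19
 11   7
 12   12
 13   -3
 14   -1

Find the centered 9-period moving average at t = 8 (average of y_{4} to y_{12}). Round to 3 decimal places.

Sum of periods 4–12: 11 + 12 + (-5) + (-2) + (-4) + 5 + 19 + 7 + 12 = 55
Divide by 9: 55 / 9 = 6.111

6.111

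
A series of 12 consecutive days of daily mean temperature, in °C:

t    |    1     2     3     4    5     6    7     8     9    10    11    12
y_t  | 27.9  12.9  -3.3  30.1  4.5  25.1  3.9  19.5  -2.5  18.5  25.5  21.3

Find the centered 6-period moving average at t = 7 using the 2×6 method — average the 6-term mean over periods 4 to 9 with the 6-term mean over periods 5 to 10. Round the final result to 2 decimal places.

12.47

Sum over 4–9: 30.1 + 4.5 + 25.1 + 3.9 + 19.5 + (-2.5) = 80.6
Sum over 5–10: 4.5 + 25.1 + 3.9 + 19.5 + (-2.5) + 18.5 = 69.0
CMA at t=7 = (80.6 + 69.0) / (2·6) = 149.6 / 12 = 12.47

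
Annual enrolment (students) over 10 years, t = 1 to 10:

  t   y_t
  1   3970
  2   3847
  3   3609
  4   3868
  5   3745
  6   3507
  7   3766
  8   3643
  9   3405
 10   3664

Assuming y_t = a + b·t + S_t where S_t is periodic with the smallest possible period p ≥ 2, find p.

First differences y_{t+1} − y_t: -123, -238, 259, -123, -238, 259, -123, -238, …
The difference pattern repeats every 3 terms and not for any smaller step, so p = 3.

3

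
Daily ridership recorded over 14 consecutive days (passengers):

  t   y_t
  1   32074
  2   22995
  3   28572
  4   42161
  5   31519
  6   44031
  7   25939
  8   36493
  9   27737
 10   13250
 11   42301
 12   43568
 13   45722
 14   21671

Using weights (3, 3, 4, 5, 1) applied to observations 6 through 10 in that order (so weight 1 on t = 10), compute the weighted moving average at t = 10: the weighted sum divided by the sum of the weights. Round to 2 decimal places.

Weighted sum: 3·44031 + 3·25939 + 4·36493 + 5·27737 + 1·13250 = 132093 + 77817 + 145972 + 138685 + 13250 = 507817
Weight total: 3 + 3 + 4 + 5 + 1 = 16
WMA = 507817 / 16 = 31738.56

31738.56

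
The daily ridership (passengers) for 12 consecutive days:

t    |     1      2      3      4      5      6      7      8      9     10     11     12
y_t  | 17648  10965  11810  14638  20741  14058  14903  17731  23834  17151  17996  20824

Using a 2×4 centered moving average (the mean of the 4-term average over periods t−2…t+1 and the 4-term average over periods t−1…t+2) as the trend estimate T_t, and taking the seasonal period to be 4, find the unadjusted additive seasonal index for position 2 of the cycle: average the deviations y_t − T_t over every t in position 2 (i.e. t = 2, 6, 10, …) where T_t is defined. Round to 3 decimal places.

Season position 2 occurs at t = 6, 10 (where T_t is defined).
t=6: T_6 = 16471.62500; y_6 − T_6 = 14058 − 16471.62500 = -2413.62500
t=10: T_10 = 19564.62500; y_10 − T_10 = 17151 − 19564.62500 = -2413.62500
Mean deviation: (-2413.62500 + -2413.62500) / 2 = -2413.625

-2413.625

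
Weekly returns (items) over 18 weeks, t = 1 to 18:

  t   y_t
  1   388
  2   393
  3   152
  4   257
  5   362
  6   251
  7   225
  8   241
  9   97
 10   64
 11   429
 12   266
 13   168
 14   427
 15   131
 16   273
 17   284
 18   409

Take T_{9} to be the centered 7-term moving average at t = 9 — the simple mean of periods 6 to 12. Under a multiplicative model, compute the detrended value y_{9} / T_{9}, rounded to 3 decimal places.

Trend T_9 = (251 + 225 + 241 + 97 + 64 + 429 + 266) / 7 = 1573/7 = 224.71429
Ratio to trend: 97 / 224.71429 = 0.432

0.432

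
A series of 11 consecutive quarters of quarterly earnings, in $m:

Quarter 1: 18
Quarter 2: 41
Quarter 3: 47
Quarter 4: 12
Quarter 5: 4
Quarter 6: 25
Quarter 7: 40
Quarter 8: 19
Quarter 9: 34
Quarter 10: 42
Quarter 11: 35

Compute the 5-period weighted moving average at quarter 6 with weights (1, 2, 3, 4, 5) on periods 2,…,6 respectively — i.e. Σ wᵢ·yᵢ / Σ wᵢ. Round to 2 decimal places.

20.80

Weighted sum: 1·41 + 2·47 + 3·12 + 4·4 + 5·25 = 41 + 94 + 36 + 16 + 125 = 312
Weight total: 1 + 2 + 3 + 4 + 5 = 15
WMA = 312 / 15 = 20.80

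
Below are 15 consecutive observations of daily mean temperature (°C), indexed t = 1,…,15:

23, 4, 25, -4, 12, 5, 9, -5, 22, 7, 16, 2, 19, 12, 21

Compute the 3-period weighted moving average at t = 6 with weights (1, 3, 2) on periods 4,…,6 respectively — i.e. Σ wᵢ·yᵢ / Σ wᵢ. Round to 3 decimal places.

7.000

Weighted sum: 1·-4 + 3·12 + 2·5 = -4 + 36 + 10 = 42
Weight total: 1 + 3 + 2 = 6
WMA = 42 / 6 = 7.000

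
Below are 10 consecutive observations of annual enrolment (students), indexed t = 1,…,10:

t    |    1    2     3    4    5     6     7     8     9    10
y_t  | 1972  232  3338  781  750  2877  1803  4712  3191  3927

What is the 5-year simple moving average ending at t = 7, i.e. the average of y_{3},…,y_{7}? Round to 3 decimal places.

1909.800

Sum of periods 3–7: 3338 + 781 + 750 + 2877 + 1803 = 9549
Divide by 5: 9549 / 5 = 1909.800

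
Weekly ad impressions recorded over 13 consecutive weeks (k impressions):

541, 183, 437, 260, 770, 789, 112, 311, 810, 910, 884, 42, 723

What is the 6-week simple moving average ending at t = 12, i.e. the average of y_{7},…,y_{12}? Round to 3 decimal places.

Sum of periods 7–12: 112 + 311 + 810 + 910 + 884 + 42 = 3069
Divide by 6: 3069 / 6 = 511.500

511.500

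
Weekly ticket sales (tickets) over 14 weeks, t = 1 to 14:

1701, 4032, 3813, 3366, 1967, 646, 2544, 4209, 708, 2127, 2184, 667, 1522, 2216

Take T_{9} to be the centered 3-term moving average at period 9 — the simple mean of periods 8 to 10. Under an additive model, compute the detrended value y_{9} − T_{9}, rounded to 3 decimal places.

-1640.000

Trend T_9 = (4209 + 708 + 2127) / 3 = 7044/3 = 2348.00000
Detrended value: 708 − 2348.00000 = -1640.000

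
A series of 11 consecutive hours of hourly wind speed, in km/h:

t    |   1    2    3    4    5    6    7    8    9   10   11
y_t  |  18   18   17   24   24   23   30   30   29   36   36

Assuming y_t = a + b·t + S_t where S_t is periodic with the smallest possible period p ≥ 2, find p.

3

First differences y_{t+1} − y_t: 0, -1, 7, 0, -1, 7, 0, -1, …
The difference pattern repeats every 3 terms and not for any smaller step, so p = 3.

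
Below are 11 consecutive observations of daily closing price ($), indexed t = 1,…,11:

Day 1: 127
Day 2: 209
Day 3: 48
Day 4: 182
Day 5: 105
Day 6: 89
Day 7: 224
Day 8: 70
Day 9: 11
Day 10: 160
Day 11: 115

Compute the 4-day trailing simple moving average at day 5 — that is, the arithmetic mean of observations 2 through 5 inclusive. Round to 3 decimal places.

136.000

Sum of periods 2–5: 209 + 48 + 182 + 105 = 544
Divide by 4: 544 / 4 = 136.000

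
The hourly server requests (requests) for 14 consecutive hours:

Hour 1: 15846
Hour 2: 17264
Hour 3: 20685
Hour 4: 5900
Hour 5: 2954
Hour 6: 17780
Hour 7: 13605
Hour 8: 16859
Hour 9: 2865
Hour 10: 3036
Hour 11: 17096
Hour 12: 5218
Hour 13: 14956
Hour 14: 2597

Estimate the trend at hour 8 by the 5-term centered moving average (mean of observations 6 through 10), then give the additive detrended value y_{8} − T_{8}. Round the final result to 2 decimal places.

6030.00

Trend T_8 = (17780 + 13605 + 16859 + 2865 + 3036) / 5 = 54145/5 = 10829.0000
Detrended value: 16859 − 10829.0000 = 6030.00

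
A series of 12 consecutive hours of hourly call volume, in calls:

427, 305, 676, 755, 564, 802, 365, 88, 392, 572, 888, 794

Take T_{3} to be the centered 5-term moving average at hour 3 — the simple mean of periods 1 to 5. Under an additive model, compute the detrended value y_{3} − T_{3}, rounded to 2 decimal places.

130.60

Trend T_3 = (427 + 305 + 676 + 755 + 564) / 5 = 2727/5 = 545.4000
Detrended value: 676 − 545.4000 = 130.60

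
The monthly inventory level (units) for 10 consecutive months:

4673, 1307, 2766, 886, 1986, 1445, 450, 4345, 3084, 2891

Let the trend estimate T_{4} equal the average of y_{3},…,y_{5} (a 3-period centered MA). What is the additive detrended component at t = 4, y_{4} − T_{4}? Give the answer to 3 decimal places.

-993.333

Trend T_4 = (2766 + 886 + 1986) / 3 = 5638/3 = 1879.33333
Detrended value: 886 − 1879.33333 = -993.333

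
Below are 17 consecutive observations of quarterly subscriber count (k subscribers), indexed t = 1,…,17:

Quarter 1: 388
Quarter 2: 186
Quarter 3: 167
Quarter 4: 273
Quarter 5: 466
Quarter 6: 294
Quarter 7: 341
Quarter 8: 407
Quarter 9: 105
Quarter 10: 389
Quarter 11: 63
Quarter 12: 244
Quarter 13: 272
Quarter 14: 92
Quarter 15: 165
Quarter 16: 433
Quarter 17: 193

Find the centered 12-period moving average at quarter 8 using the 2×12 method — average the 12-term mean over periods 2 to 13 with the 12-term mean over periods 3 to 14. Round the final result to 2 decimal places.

263.33

Sum over 2–13: 186 + 167 + 273 + 466 + 294 + 341 + 407 + 105 + 389 + 63 + 244 + 272 = 3207
Sum over 3–14: 167 + 273 + 466 + 294 + 341 + 407 + 105 + 389 + 63 + 244 + 272 + 92 = 3113
CMA at t=8 = (3207 + 3113) / (2·12) = 6320 / 24 = 263.33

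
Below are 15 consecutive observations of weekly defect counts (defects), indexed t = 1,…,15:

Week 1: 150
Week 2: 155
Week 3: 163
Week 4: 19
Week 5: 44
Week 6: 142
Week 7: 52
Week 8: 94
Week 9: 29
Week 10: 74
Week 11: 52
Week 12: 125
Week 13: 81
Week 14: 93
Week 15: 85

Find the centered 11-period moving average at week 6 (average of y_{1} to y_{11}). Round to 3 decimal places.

Sum of periods 1–11: 150 + 155 + 163 + 19 + 44 + 142 + 52 + 94 + 29 + 74 + 52 = 974
Divide by 11: 974 / 11 = 88.545

88.545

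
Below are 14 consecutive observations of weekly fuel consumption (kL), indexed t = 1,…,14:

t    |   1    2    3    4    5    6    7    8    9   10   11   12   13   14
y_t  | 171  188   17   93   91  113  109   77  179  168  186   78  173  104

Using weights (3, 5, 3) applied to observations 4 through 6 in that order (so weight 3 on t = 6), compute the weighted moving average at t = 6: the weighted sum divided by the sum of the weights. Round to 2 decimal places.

Weighted sum: 3·93 + 5·91 + 3·113 = 279 + 455 + 339 = 1073
Weight total: 3 + 5 + 3 = 11
WMA = 1073 / 11 = 97.55

97.55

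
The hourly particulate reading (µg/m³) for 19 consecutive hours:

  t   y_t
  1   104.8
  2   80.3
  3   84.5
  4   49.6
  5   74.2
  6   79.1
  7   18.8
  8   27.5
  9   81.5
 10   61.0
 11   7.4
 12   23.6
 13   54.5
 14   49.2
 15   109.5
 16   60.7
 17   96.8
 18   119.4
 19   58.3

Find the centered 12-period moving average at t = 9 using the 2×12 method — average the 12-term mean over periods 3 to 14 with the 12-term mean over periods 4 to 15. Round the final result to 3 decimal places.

51.950

Sum over 3–14: 84.5 + 49.6 + 74.2 + 79.1 + 18.8 + 27.5 + 81.5 + 61.0 + 7.4 + 23.6 + 54.5 + 49.2 = 610.9
Sum over 4–15: 49.6 + 74.2 + 79.1 + 18.8 + 27.5 + 81.5 + 61.0 + 7.4 + 23.6 + 54.5 + 49.2 + 109.5 = 635.9
CMA at t=9 = (610.9 + 635.9) / (2·12) = 1246.8 / 24 = 51.950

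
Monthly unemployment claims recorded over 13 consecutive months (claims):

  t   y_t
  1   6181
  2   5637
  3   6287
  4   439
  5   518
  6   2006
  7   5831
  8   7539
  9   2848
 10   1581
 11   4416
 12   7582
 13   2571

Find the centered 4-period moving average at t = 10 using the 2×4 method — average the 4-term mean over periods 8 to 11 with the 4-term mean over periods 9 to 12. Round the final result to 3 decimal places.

4101.375

Sum over 8–11: 7539 + 2848 + 1581 + 4416 = 16384
Sum over 9–12: 2848 + 1581 + 4416 + 7582 = 16427
CMA at t=10 = (16384 + 16427) / (2·4) = 32811 / 8 = 4101.375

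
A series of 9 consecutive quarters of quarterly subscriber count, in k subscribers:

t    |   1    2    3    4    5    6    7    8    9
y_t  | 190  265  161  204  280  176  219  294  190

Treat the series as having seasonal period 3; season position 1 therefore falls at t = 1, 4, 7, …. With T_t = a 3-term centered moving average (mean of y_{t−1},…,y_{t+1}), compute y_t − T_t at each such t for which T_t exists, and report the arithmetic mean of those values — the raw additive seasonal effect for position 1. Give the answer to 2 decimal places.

Season position 1 occurs at t = 4, 7 (where T_t is defined).
t=4: T_4 = 215.0000; y_4 − T_4 = 204 − 215.0000 = -11.0000
t=7: T_7 = 229.6667; y_7 − T_7 = 219 − 229.6667 = -10.6667
Mean deviation: (-11.0000 + -10.6667) / 2 = -10.83

-10.83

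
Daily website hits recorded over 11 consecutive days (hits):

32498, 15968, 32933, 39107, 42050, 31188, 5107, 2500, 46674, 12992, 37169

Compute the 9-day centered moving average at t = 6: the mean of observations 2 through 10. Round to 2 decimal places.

Sum of periods 2–10: 15968 + 32933 + 39107 + 42050 + 31188 + 5107 + 2500 + 46674 + 12992 = 228519
Divide by 9: 228519 / 9 = 25391.00

25391.00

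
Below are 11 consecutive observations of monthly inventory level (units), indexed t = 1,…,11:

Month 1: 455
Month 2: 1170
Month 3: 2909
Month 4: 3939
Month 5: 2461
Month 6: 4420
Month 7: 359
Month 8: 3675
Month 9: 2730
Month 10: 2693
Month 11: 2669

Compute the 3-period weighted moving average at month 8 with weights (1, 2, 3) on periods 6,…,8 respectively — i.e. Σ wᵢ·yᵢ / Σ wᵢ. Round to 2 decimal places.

2693.83

Weighted sum: 1·4420 + 2·359 + 3·3675 = 4420 + 718 + 11025 = 16163
Weight total: 1 + 2 + 3 = 6
WMA = 16163 / 6 = 2693.83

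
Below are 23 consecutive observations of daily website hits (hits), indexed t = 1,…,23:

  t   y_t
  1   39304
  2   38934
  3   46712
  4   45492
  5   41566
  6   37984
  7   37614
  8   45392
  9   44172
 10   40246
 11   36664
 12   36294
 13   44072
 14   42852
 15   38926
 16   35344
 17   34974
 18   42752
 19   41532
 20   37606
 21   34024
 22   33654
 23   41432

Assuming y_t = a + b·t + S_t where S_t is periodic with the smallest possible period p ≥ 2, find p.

5

First differences y_{t+1} − y_t: -370, 7778, -1220, -3926, -3582, -370, 7778, -1220, -3926, -3582, -370, 7778, …
The difference pattern repeats every 5 terms and not for any smaller step, so p = 5.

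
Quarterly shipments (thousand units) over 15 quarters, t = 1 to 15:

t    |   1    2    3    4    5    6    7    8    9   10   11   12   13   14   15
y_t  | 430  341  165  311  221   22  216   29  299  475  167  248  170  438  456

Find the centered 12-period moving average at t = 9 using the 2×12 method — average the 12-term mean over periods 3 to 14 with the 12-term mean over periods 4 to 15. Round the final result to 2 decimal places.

Sum over 3–14: 165 + 311 + 221 + 22 + 216 + 29 + 299 + 475 + 167 + 248 + 170 + 438 = 2761
Sum over 4–15: 311 + 221 + 22 + 216 + 29 + 299 + 475 + 167 + 248 + 170 + 438 + 456 = 3052
CMA at t=9 = (2761 + 3052) / (2·12) = 5813 / 24 = 242.21

242.21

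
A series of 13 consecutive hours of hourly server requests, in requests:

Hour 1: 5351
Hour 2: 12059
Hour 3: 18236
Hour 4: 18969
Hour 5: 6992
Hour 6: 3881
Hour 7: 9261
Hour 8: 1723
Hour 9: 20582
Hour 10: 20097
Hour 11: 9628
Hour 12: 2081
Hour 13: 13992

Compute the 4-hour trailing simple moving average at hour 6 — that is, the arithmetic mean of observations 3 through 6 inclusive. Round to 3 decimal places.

12019.500

Sum of periods 3–6: 18236 + 18969 + 6992 + 3881 = 48078
Divide by 4: 48078 / 4 = 12019.500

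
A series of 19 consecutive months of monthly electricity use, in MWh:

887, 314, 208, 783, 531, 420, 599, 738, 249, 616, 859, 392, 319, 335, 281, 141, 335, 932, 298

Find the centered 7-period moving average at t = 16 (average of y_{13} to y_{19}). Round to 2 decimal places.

377.29

Sum of periods 13–19: 319 + 335 + 281 + 141 + 335 + 932 + 298 = 2641
Divide by 7: 2641 / 7 = 377.29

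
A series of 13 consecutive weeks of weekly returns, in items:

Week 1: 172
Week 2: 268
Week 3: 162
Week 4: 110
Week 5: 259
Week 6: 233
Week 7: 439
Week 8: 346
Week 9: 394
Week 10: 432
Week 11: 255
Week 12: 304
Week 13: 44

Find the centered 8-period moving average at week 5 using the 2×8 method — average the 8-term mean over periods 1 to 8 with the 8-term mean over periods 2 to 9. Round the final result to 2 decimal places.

Sum over 1–8: 172 + 268 + 162 + 110 + 259 + 233 + 439 + 346 = 1989
Sum over 2–9: 268 + 162 + 110 + 259 + 233 + 439 + 346 + 394 = 2211
CMA at t=5 = (1989 + 2211) / (2·8) = 4200 / 16 = 262.50

262.50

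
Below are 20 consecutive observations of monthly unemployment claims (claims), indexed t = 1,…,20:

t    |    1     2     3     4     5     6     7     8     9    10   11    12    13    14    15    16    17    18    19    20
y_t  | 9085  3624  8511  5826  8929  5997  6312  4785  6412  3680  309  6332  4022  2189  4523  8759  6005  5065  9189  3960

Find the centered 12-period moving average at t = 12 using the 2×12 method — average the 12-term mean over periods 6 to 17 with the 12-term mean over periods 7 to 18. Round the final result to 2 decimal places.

4904.92

Sum over 6–17: 5997 + 6312 + 4785 + 6412 + 3680 + 309 + 6332 + 4022 + 2189 + 4523 + 8759 + 6005 = 59325
Sum over 7–18: 6312 + 4785 + 6412 + 3680 + 309 + 6332 + 4022 + 2189 + 4523 + 8759 + 6005 + 5065 = 58393
CMA at t=12 = (59325 + 58393) / (2·12) = 117718 / 24 = 4904.92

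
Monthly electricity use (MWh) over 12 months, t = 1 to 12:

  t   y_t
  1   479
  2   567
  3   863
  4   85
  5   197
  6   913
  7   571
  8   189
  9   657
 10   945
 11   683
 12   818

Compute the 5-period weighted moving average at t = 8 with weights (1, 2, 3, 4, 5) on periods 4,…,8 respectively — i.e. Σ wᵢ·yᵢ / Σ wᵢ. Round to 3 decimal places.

429.800

Weighted sum: 1·85 + 2·197 + 3·913 + 4·571 + 5·189 = 85 + 394 + 2739 + 2284 + 945 = 6447
Weight total: 1 + 2 + 3 + 4 + 5 = 15
WMA = 6447 / 15 = 429.800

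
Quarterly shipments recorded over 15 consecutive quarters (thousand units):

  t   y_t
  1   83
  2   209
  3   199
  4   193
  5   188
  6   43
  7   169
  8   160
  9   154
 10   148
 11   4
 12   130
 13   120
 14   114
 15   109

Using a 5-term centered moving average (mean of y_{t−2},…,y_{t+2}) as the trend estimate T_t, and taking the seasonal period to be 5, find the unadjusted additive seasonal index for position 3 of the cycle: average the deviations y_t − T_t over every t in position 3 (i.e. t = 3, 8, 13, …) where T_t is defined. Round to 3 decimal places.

Season position 3 occurs at t = 3, 8, 13 (where T_t is defined).
t=3: T_3 = 174.40000; y_3 − T_3 = 199 − 174.40000 = 24.60000
t=8: T_8 = 134.80000; y_8 − T_8 = 160 − 134.80000 = 25.20000
t=13: T_13 = 95.40000; y_13 − T_13 = 120 − 95.40000 = 24.60000
Mean deviation: (24.60000 + 25.20000 + 24.60000) / 3 = 24.800

24.800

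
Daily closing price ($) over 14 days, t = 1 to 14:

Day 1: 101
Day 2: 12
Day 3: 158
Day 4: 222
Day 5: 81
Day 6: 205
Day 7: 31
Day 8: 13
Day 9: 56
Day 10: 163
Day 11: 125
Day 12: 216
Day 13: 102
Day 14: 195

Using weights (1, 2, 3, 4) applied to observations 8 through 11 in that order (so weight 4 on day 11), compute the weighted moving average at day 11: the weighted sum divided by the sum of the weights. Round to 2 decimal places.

111.40

Weighted sum: 1·13 + 2·56 + 3·163 + 4·125 = 13 + 112 + 489 + 500 = 1114
Weight total: 1 + 2 + 3 + 4 = 10
WMA = 1114 / 10 = 111.40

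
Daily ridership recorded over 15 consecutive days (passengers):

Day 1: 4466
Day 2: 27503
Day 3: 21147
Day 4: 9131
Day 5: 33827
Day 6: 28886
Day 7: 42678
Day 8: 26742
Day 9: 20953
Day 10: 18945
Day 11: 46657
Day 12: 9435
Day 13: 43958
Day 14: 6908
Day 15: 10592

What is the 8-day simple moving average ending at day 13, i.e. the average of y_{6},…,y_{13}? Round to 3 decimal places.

Sum of periods 6–13: 28886 + 42678 + 26742 + 20953 + 18945 + 46657 + 9435 + 43958 = 238254
Divide by 8: 238254 / 8 = 29781.750

29781.750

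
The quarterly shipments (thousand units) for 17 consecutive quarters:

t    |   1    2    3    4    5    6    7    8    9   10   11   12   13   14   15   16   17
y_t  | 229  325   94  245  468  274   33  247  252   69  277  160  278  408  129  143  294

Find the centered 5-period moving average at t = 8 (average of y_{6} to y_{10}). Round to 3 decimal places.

Sum of periods 6–10: 274 + 33 + 247 + 252 + 69 = 875
Divide by 5: 875 / 5 = 175.000

175.000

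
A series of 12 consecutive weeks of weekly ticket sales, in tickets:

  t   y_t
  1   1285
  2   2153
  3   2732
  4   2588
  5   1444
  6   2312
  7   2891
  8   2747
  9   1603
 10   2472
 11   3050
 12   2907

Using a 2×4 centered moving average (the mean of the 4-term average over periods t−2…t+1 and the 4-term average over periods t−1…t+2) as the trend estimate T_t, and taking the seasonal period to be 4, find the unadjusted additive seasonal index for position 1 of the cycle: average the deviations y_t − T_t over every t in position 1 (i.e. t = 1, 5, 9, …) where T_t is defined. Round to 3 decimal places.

-845.000

Season position 1 occurs at t = 5, 9 (where T_t is defined).
t=5: T_5 = 2288.87500; y_5 − T_5 = 1444 − 2288.87500 = -844.87500
t=9: T_9 = 2448.12500; y_9 − T_9 = 1603 − 2448.12500 = -845.12500
Mean deviation: (-844.87500 + -845.12500) / 2 = -845.000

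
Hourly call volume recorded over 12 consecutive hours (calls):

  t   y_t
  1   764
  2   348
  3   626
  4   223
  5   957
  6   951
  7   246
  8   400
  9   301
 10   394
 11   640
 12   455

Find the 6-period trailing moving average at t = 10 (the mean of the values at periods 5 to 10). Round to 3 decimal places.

541.500

Sum of periods 5–10: 957 + 951 + 246 + 400 + 301 + 394 = 3249
Divide by 6: 3249 / 6 = 541.500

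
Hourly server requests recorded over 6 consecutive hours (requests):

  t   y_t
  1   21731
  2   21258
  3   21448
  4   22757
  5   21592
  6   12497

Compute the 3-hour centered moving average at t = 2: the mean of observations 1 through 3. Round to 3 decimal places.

Sum of periods 1–3: 21731 + 21258 + 21448 = 64437
Divide by 3: 64437 / 3 = 21479.000

21479.000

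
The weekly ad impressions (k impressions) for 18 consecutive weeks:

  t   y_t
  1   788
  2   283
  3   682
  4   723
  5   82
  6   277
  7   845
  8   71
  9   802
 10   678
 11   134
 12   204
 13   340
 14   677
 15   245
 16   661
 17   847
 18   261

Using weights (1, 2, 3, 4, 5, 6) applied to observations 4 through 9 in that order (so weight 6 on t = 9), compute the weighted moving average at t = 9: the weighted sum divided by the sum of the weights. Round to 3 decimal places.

488.810

Weighted sum: 1·723 + 2·82 + 3·277 + 4·845 + 5·71 + 6·802 = 723 + 164 + 831 + 3380 + 355 + 4812 = 10265
Weight total: 1 + 2 + 3 + 4 + 5 + 6 = 21
WMA = 10265 / 21 = 488.810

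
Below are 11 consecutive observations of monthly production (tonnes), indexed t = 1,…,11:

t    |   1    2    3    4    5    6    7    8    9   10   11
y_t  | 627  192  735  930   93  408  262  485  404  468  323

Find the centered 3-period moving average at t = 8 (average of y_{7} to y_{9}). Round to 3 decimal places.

383.667

Sum of periods 7–9: 262 + 485 + 404 = 1151
Divide by 3: 1151 / 3 = 383.667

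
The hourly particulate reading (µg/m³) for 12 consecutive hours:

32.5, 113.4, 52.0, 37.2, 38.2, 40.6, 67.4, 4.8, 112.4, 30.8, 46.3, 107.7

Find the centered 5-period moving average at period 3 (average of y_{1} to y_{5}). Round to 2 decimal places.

Sum of periods 1–5: 32.5 + 113.4 + 52.0 + 37.2 + 38.2 = 273.3
Divide by 5: 273.3 / 5 = 54.66

54.66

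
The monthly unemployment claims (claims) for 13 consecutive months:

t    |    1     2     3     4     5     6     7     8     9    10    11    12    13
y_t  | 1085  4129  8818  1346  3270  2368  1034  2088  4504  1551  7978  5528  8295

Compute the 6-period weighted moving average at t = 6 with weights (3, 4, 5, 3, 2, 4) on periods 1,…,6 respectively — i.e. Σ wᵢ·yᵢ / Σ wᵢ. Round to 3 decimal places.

Weighted sum: 3·1085 + 4·4129 + 5·8818 + 3·1346 + 2·3270 + 4·2368 = 3255 + 16516 + 44090 + 4038 + 6540 + 9472 = 83911
Weight total: 3 + 4 + 5 + 3 + 2 + 4 = 21
WMA = 83911 / 21 = 3995.762

3995.762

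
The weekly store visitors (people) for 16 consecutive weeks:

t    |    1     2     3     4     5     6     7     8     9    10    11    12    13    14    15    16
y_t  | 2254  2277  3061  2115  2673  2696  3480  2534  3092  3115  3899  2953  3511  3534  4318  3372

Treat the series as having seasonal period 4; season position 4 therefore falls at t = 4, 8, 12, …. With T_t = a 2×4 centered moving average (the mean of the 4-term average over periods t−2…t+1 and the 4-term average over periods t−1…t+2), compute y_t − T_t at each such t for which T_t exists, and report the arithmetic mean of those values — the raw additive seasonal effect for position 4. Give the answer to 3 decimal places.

Season position 4 occurs at t = 4, 8, 12 (where T_t is defined).
t=4: T_4 = 2583.87500; y_4 − T_4 = 2115 − 2583.87500 = -468.87500
t=8: T_8 = 3002.87500; y_8 − T_8 = 2534 − 3002.87500 = -468.87500
t=12: T_12 = 3421.87500; y_12 − T_12 = 2953 − 3421.87500 = -468.87500
Mean deviation: (-468.87500 + -468.87500 + -468.87500) / 3 = -468.875

-468.875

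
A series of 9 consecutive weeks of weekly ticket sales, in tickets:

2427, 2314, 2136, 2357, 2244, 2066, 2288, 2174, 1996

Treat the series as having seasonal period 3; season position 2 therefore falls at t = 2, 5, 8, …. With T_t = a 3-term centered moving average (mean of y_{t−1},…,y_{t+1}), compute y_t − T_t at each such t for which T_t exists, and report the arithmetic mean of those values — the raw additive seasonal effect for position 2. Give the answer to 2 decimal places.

21.56

Season position 2 occurs at t = 2, 5, 8 (where T_t is defined).
t=2: T_2 = 2292.3333; y_2 − T_2 = 2314 − 2292.3333 = 21.6667
t=5: T_5 = 2222.3333; y_5 − T_5 = 2244 − 2222.3333 = 21.6667
t=8: T_8 = 2152.6667; y_8 − T_8 = 2174 − 2152.6667 = 21.3333
Mean deviation: (21.6667 + 21.6667 + 21.3333) / 3 = 21.56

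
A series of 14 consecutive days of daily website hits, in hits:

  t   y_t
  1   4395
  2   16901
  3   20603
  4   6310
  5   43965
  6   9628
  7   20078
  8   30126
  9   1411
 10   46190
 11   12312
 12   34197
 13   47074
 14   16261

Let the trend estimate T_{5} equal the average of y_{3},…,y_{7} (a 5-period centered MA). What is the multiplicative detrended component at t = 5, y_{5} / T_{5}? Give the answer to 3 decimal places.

Trend T_5 = (20603 + 6310 + 43965 + 9628 + 20078) / 5 = 100584/5 = 20116.80000
Ratio to trend: 43965 / 20116.80000 = 2.185

2.185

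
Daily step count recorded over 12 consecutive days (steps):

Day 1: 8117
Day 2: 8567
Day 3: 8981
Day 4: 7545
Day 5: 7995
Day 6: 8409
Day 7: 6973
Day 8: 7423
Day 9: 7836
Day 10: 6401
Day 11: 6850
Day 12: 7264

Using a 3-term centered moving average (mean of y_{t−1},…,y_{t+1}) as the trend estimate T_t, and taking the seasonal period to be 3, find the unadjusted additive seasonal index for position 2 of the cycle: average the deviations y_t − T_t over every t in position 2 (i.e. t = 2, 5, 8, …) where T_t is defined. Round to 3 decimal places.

12.000

Season position 2 occurs at t = 2, 5, 8, 11 (where T_t is defined).
t=2: T_2 = 8555.00000; y_2 − T_2 = 8567 − 8555.00000 = 12.00000
t=5: T_5 = 7983.00000; y_5 − T_5 = 7995 − 7983.00000 = 12.00000
t=8: T_8 = 7410.66667; y_8 − T_8 = 7423 − 7410.66667 = 12.33333
t=11: T_11 = 6838.33333; y_11 − T_11 = 6850 − 6838.33333 = 11.66667
Mean deviation: (12.00000 + 12.00000 + 12.33333 + 11.66667) / 4 = 12.000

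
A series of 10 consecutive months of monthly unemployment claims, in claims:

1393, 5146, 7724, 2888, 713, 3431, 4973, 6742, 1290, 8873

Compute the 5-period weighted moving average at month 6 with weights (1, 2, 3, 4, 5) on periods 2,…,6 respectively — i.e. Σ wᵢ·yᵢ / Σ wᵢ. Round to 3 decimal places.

Weighted sum: 1·5146 + 2·7724 + 3·2888 + 4·713 + 5·3431 = 5146 + 15448 + 8664 + 2852 + 17155 = 49265
Weight total: 1 + 2 + 3 + 4 + 5 = 15
WMA = 49265 / 15 = 3284.333

3284.333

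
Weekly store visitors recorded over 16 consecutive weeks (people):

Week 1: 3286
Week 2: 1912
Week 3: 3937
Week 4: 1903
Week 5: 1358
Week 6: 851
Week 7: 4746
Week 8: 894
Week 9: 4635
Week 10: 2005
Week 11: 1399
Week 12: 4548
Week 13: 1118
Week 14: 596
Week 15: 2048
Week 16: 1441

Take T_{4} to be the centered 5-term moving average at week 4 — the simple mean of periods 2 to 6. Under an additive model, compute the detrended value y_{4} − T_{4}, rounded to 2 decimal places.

-89.20

Trend T_4 = (1912 + 3937 + 1903 + 1358 + 851) / 5 = 9961/5 = 1992.2000
Detrended value: 1903 − 1992.2000 = -89.20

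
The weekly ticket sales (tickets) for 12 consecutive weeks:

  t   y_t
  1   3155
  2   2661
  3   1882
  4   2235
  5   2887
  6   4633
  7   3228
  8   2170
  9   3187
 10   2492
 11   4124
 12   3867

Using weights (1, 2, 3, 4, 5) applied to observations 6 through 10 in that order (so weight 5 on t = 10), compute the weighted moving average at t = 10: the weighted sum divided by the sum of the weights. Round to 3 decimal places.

Weighted sum: 1·4633 + 2·3228 + 3·2170 + 4·3187 + 5·2492 = 4633 + 6456 + 6510 + 12748 + 12460 = 42807
Weight total: 1 + 2 + 3 + 4 + 5 = 15
WMA = 42807 / 15 = 2853.800

2853.800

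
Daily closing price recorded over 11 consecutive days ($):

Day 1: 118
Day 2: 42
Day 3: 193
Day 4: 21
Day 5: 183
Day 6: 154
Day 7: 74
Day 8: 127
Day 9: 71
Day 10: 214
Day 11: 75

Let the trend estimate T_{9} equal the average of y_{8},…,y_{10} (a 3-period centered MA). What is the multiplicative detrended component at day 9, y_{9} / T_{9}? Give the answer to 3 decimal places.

0.517

Trend T_9 = (127 + 71 + 214) / 3 = 412/3 = 137.33333
Ratio to trend: 71 / 137.33333 = 0.517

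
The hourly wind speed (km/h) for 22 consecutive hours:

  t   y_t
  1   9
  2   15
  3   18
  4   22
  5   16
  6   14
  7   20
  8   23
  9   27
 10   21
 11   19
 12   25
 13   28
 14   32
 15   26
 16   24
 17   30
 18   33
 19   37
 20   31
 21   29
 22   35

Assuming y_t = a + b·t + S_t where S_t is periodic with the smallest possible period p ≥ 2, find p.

5

First differences y_{t+1} − y_t: 6, 3, 4, -6, -2, 6, 3, 4, -6, -2, 6, 3, …
The difference pattern repeats every 5 terms and not for any smaller step, so p = 5.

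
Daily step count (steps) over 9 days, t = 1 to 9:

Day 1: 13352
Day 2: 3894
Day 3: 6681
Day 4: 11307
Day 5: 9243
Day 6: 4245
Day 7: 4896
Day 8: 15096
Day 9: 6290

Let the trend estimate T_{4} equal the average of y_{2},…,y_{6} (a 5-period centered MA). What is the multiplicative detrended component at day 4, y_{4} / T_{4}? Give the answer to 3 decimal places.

1.598

Trend T_4 = (3894 + 6681 + 11307 + 9243 + 4245) / 5 = 35370/5 = 7074.00000
Ratio to trend: 11307 / 7074.00000 = 1.598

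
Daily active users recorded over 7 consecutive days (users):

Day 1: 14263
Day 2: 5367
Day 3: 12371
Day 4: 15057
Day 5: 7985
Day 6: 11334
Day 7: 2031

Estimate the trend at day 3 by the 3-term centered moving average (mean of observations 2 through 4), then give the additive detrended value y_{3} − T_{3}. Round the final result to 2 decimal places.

1439.33

Trend T_3 = (5367 + 12371 + 15057) / 3 = 32795/3 = 10931.6667
Detrended value: 12371 − 10931.6667 = 1439.33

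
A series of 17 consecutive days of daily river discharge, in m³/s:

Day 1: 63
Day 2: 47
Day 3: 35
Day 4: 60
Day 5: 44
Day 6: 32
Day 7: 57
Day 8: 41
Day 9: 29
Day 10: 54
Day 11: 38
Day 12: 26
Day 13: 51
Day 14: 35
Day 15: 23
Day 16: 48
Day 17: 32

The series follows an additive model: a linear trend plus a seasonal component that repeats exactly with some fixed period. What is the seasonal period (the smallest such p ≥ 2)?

3

First differences y_{t+1} − y_t: -16, -12, 25, -16, -12, 25, -16, -12, …
The difference pattern repeats every 3 terms and not for any smaller step, so p = 3.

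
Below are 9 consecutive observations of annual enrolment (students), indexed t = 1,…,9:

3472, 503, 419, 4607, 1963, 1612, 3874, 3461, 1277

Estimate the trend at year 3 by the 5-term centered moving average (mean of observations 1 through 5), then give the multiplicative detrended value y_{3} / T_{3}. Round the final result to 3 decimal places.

Trend T_3 = (3472 + 503 + 419 + 4607 + 1963) / 5 = 10964/5 = 2192.80000
Ratio to trend: 419 / 2192.80000 = 0.191

0.191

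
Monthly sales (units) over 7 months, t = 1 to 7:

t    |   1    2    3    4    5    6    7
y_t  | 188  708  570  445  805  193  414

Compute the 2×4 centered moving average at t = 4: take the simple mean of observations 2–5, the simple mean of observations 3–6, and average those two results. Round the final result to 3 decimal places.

Sum over 2–5: 708 + 570 + 445 + 805 = 2528
Sum over 3–6: 570 + 445 + 805 + 193 = 2013
CMA at t=4 = (2528 + 2013) / (2·4) = 4541 / 8 = 567.625

567.625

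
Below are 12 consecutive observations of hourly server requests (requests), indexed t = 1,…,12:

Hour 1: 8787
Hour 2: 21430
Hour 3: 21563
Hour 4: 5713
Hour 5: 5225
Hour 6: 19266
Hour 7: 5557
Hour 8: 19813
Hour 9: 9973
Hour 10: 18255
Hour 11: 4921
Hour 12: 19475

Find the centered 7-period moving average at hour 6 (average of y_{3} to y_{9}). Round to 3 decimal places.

Sum of periods 3–9: 21563 + 5713 + 5225 + 19266 + 5557 + 19813 + 9973 = 87110
Divide by 7: 87110 / 7 = 12444.286

12444.286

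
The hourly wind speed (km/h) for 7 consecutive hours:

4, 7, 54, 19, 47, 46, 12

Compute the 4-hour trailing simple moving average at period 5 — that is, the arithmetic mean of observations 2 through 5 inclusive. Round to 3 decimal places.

31.750

Sum of periods 2–5: 7 + 54 + 19 + 47 = 127
Divide by 4: 127 / 4 = 31.750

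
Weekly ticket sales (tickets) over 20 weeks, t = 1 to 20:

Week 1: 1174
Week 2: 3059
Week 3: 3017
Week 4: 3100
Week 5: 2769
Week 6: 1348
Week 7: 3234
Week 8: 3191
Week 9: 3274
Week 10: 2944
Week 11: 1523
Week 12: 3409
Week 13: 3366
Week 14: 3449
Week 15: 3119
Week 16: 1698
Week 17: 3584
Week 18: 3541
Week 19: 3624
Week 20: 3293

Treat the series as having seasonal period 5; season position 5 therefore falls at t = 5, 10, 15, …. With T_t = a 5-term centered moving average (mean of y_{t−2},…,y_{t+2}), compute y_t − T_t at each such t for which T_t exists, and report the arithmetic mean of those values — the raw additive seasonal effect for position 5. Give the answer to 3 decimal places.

75.667

Season position 5 occurs at t = 5, 10, 15 (where T_t is defined).
t=5: T_5 = 2693.60000; y_5 − T_5 = 2769 − 2693.60000 = 75.40000
t=10: T_10 = 2868.20000; y_10 − T_10 = 2944 − 2868.20000 = 75.80000
t=15: T_15 = 3043.20000; y_15 − T_15 = 3119 − 3043.20000 = 75.80000
Mean deviation: (75.40000 + 75.80000 + 75.80000) / 3 = 75.667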